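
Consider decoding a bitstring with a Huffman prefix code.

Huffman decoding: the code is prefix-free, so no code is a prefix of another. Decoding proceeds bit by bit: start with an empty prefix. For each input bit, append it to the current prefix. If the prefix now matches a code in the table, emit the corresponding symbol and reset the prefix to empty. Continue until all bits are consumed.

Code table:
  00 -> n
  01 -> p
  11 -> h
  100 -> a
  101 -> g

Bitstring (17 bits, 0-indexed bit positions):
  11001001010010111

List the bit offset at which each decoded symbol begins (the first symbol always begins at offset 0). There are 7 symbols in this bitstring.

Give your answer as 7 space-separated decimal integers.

Answer: 0 2 4 7 10 12 15

Derivation:
Bit 0: prefix='1' (no match yet)
Bit 1: prefix='11' -> emit 'h', reset
Bit 2: prefix='0' (no match yet)
Bit 3: prefix='00' -> emit 'n', reset
Bit 4: prefix='1' (no match yet)
Bit 5: prefix='10' (no match yet)
Bit 6: prefix='100' -> emit 'a', reset
Bit 7: prefix='1' (no match yet)
Bit 8: prefix='10' (no match yet)
Bit 9: prefix='101' -> emit 'g', reset
Bit 10: prefix='0' (no match yet)
Bit 11: prefix='00' -> emit 'n', reset
Bit 12: prefix='1' (no match yet)
Bit 13: prefix='10' (no match yet)
Bit 14: prefix='101' -> emit 'g', reset
Bit 15: prefix='1' (no match yet)
Bit 16: prefix='11' -> emit 'h', reset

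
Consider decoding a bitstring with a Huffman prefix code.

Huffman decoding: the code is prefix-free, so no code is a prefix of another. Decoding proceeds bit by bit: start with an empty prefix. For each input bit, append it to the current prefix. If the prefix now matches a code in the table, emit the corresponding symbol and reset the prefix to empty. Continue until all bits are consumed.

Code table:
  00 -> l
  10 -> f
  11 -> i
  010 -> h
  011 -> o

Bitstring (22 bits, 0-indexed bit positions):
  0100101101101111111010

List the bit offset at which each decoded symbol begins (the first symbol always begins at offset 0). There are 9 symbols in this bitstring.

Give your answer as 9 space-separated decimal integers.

Answer: 0 3 6 8 11 14 16 18 20

Derivation:
Bit 0: prefix='0' (no match yet)
Bit 1: prefix='01' (no match yet)
Bit 2: prefix='010' -> emit 'h', reset
Bit 3: prefix='0' (no match yet)
Bit 4: prefix='01' (no match yet)
Bit 5: prefix='010' -> emit 'h', reset
Bit 6: prefix='1' (no match yet)
Bit 7: prefix='11' -> emit 'i', reset
Bit 8: prefix='0' (no match yet)
Bit 9: prefix='01' (no match yet)
Bit 10: prefix='011' -> emit 'o', reset
Bit 11: prefix='0' (no match yet)
Bit 12: prefix='01' (no match yet)
Bit 13: prefix='011' -> emit 'o', reset
Bit 14: prefix='1' (no match yet)
Bit 15: prefix='11' -> emit 'i', reset
Bit 16: prefix='1' (no match yet)
Bit 17: prefix='11' -> emit 'i', reset
Bit 18: prefix='1' (no match yet)
Bit 19: prefix='10' -> emit 'f', reset
Bit 20: prefix='1' (no match yet)
Bit 21: prefix='10' -> emit 'f', reset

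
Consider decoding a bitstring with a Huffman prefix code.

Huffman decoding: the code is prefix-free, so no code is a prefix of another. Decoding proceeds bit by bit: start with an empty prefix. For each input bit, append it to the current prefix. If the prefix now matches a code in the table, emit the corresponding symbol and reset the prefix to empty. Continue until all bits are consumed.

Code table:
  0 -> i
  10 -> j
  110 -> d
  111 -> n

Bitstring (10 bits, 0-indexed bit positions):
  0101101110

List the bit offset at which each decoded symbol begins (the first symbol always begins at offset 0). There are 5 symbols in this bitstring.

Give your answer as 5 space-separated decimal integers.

Answer: 0 1 3 6 9

Derivation:
Bit 0: prefix='0' -> emit 'i', reset
Bit 1: prefix='1' (no match yet)
Bit 2: prefix='10' -> emit 'j', reset
Bit 3: prefix='1' (no match yet)
Bit 4: prefix='11' (no match yet)
Bit 5: prefix='110' -> emit 'd', reset
Bit 6: prefix='1' (no match yet)
Bit 7: prefix='11' (no match yet)
Bit 8: prefix='111' -> emit 'n', reset
Bit 9: prefix='0' -> emit 'i', reset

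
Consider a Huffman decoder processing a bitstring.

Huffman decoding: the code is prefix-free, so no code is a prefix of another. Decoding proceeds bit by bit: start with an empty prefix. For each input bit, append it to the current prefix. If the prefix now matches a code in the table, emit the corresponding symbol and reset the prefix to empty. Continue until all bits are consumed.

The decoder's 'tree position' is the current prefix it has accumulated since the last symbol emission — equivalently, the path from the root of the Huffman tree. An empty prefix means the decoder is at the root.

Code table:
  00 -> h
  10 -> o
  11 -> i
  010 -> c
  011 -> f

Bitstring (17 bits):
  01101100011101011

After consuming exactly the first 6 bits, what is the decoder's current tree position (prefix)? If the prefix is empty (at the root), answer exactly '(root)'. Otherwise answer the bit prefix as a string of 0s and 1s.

Answer: (root)

Derivation:
Bit 0: prefix='0' (no match yet)
Bit 1: prefix='01' (no match yet)
Bit 2: prefix='011' -> emit 'f', reset
Bit 3: prefix='0' (no match yet)
Bit 4: prefix='01' (no match yet)
Bit 5: prefix='011' -> emit 'f', reset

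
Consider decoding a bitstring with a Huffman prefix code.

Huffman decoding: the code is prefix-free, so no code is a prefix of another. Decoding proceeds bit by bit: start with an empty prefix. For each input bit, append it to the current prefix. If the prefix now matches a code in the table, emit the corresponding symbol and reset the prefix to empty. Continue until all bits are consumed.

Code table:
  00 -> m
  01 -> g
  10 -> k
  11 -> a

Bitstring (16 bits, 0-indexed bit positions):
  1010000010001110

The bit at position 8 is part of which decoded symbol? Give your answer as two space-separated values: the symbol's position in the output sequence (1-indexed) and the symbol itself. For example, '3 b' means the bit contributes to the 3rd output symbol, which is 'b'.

Answer: 5 k

Derivation:
Bit 0: prefix='1' (no match yet)
Bit 1: prefix='10' -> emit 'k', reset
Bit 2: prefix='1' (no match yet)
Bit 3: prefix='10' -> emit 'k', reset
Bit 4: prefix='0' (no match yet)
Bit 5: prefix='00' -> emit 'm', reset
Bit 6: prefix='0' (no match yet)
Bit 7: prefix='00' -> emit 'm', reset
Bit 8: prefix='1' (no match yet)
Bit 9: prefix='10' -> emit 'k', reset
Bit 10: prefix='0' (no match yet)
Bit 11: prefix='00' -> emit 'm', reset
Bit 12: prefix='1' (no match yet)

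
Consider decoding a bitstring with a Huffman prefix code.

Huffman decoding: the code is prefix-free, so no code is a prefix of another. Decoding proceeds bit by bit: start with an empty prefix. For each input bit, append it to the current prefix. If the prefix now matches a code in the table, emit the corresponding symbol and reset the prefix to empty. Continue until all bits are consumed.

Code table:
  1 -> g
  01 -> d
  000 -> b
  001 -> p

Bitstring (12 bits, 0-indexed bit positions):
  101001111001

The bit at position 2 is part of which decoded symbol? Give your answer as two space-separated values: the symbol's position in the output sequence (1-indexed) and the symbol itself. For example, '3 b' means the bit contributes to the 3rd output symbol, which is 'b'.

Answer: 2 d

Derivation:
Bit 0: prefix='1' -> emit 'g', reset
Bit 1: prefix='0' (no match yet)
Bit 2: prefix='01' -> emit 'd', reset
Bit 3: prefix='0' (no match yet)
Bit 4: prefix='00' (no match yet)
Bit 5: prefix='001' -> emit 'p', reset
Bit 6: prefix='1' -> emit 'g', reset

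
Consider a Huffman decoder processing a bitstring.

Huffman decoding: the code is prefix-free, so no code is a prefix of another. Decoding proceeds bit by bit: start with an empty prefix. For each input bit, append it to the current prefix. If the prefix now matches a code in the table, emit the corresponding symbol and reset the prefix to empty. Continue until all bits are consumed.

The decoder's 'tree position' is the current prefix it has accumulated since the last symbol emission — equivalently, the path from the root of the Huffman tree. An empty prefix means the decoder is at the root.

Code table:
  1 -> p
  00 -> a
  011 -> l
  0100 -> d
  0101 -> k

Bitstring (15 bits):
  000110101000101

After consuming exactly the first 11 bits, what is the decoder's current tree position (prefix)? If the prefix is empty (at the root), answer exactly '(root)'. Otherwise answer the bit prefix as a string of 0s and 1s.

Bit 0: prefix='0' (no match yet)
Bit 1: prefix='00' -> emit 'a', reset
Bit 2: prefix='0' (no match yet)
Bit 3: prefix='01' (no match yet)
Bit 4: prefix='011' -> emit 'l', reset
Bit 5: prefix='0' (no match yet)
Bit 6: prefix='01' (no match yet)
Bit 7: prefix='010' (no match yet)
Bit 8: prefix='0101' -> emit 'k', reset
Bit 9: prefix='0' (no match yet)
Bit 10: prefix='00' -> emit 'a', reset

Answer: (root)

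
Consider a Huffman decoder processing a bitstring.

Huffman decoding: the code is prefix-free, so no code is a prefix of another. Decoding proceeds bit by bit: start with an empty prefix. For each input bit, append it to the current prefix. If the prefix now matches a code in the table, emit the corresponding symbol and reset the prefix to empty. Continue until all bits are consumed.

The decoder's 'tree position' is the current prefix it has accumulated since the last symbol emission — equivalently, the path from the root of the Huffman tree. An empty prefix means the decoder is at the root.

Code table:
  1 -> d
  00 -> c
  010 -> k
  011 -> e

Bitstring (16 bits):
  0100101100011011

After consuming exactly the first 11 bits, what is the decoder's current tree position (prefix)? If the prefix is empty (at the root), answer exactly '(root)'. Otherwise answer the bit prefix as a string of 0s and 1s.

Bit 0: prefix='0' (no match yet)
Bit 1: prefix='01' (no match yet)
Bit 2: prefix='010' -> emit 'k', reset
Bit 3: prefix='0' (no match yet)
Bit 4: prefix='01' (no match yet)
Bit 5: prefix='010' -> emit 'k', reset
Bit 6: prefix='1' -> emit 'd', reset
Bit 7: prefix='1' -> emit 'd', reset
Bit 8: prefix='0' (no match yet)
Bit 9: prefix='00' -> emit 'c', reset
Bit 10: prefix='0' (no match yet)

Answer: 0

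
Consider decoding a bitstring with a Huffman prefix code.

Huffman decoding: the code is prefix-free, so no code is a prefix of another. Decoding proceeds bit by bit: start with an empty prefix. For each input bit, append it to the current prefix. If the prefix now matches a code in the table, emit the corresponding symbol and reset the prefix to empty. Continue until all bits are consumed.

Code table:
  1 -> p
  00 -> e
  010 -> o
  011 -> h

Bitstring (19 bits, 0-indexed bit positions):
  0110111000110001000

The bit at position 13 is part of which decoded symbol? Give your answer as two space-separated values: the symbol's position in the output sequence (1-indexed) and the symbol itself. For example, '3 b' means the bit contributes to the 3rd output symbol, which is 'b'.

Bit 0: prefix='0' (no match yet)
Bit 1: prefix='01' (no match yet)
Bit 2: prefix='011' -> emit 'h', reset
Bit 3: prefix='0' (no match yet)
Bit 4: prefix='01' (no match yet)
Bit 5: prefix='011' -> emit 'h', reset
Bit 6: prefix='1' -> emit 'p', reset
Bit 7: prefix='0' (no match yet)
Bit 8: prefix='00' -> emit 'e', reset
Bit 9: prefix='0' (no match yet)
Bit 10: prefix='01' (no match yet)
Bit 11: prefix='011' -> emit 'h', reset
Bit 12: prefix='0' (no match yet)
Bit 13: prefix='00' -> emit 'e', reset
Bit 14: prefix='0' (no match yet)
Bit 15: prefix='01' (no match yet)
Bit 16: prefix='010' -> emit 'o', reset
Bit 17: prefix='0' (no match yet)

Answer: 6 e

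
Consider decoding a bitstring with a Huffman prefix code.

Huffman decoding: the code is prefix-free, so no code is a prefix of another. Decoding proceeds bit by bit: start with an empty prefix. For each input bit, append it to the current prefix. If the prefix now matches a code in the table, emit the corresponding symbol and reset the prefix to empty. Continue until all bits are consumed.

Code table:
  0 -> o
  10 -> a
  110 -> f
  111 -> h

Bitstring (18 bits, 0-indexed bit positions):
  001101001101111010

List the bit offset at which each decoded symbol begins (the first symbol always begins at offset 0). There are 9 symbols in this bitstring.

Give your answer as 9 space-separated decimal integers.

Bit 0: prefix='0' -> emit 'o', reset
Bit 1: prefix='0' -> emit 'o', reset
Bit 2: prefix='1' (no match yet)
Bit 3: prefix='11' (no match yet)
Bit 4: prefix='110' -> emit 'f', reset
Bit 5: prefix='1' (no match yet)
Bit 6: prefix='10' -> emit 'a', reset
Bit 7: prefix='0' -> emit 'o', reset
Bit 8: prefix='1' (no match yet)
Bit 9: prefix='11' (no match yet)
Bit 10: prefix='110' -> emit 'f', reset
Bit 11: prefix='1' (no match yet)
Bit 12: prefix='11' (no match yet)
Bit 13: prefix='111' -> emit 'h', reset
Bit 14: prefix='1' (no match yet)
Bit 15: prefix='10' -> emit 'a', reset
Bit 16: prefix='1' (no match yet)
Bit 17: prefix='10' -> emit 'a', reset

Answer: 0 1 2 5 7 8 11 14 16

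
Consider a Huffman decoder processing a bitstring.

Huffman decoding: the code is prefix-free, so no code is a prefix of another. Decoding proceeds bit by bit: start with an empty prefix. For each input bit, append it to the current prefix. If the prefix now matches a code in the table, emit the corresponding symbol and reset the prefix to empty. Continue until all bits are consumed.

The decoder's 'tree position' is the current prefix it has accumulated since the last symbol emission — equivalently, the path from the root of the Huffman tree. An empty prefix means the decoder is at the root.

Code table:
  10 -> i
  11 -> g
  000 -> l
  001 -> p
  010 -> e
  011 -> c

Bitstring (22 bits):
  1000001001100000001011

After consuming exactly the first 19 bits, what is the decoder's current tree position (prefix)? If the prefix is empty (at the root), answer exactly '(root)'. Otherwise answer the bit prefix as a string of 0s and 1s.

Bit 0: prefix='1' (no match yet)
Bit 1: prefix='10' -> emit 'i', reset
Bit 2: prefix='0' (no match yet)
Bit 3: prefix='00' (no match yet)
Bit 4: prefix='000' -> emit 'l', reset
Bit 5: prefix='0' (no match yet)
Bit 6: prefix='01' (no match yet)
Bit 7: prefix='010' -> emit 'e', reset
Bit 8: prefix='0' (no match yet)
Bit 9: prefix='01' (no match yet)
Bit 10: prefix='011' -> emit 'c', reset
Bit 11: prefix='0' (no match yet)
Bit 12: prefix='00' (no match yet)
Bit 13: prefix='000' -> emit 'l', reset
Bit 14: prefix='0' (no match yet)
Bit 15: prefix='00' (no match yet)
Bit 16: prefix='000' -> emit 'l', reset
Bit 17: prefix='0' (no match yet)
Bit 18: prefix='01' (no match yet)

Answer: 01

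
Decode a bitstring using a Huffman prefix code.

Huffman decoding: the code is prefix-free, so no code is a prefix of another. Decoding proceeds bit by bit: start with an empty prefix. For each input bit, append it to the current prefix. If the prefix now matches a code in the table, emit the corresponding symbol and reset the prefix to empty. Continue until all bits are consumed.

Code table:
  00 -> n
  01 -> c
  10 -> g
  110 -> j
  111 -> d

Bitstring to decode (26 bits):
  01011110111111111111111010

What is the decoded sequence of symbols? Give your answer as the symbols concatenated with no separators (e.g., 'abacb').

Bit 0: prefix='0' (no match yet)
Bit 1: prefix='01' -> emit 'c', reset
Bit 2: prefix='0' (no match yet)
Bit 3: prefix='01' -> emit 'c', reset
Bit 4: prefix='1' (no match yet)
Bit 5: prefix='11' (no match yet)
Bit 6: prefix='111' -> emit 'd', reset
Bit 7: prefix='0' (no match yet)
Bit 8: prefix='01' -> emit 'c', reset
Bit 9: prefix='1' (no match yet)
Bit 10: prefix='11' (no match yet)
Bit 11: prefix='111' -> emit 'd', reset
Bit 12: prefix='1' (no match yet)
Bit 13: prefix='11' (no match yet)
Bit 14: prefix='111' -> emit 'd', reset
Bit 15: prefix='1' (no match yet)
Bit 16: prefix='11' (no match yet)
Bit 17: prefix='111' -> emit 'd', reset
Bit 18: prefix='1' (no match yet)
Bit 19: prefix='11' (no match yet)
Bit 20: prefix='111' -> emit 'd', reset
Bit 21: prefix='1' (no match yet)
Bit 22: prefix='11' (no match yet)
Bit 23: prefix='110' -> emit 'j', reset
Bit 24: prefix='1' (no match yet)
Bit 25: prefix='10' -> emit 'g', reset

Answer: ccdcddddjg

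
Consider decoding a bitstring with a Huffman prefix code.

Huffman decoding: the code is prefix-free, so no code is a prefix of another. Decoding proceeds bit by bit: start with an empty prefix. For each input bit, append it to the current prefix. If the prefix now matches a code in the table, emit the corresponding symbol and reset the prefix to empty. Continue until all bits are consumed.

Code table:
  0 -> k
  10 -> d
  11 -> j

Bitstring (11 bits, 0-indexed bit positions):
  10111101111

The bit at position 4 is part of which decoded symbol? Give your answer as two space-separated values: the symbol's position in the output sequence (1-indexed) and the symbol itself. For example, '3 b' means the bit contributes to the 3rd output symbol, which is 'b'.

Answer: 3 j

Derivation:
Bit 0: prefix='1' (no match yet)
Bit 1: prefix='10' -> emit 'd', reset
Bit 2: prefix='1' (no match yet)
Bit 3: prefix='11' -> emit 'j', reset
Bit 4: prefix='1' (no match yet)
Bit 5: prefix='11' -> emit 'j', reset
Bit 6: prefix='0' -> emit 'k', reset
Bit 7: prefix='1' (no match yet)
Bit 8: prefix='11' -> emit 'j', reset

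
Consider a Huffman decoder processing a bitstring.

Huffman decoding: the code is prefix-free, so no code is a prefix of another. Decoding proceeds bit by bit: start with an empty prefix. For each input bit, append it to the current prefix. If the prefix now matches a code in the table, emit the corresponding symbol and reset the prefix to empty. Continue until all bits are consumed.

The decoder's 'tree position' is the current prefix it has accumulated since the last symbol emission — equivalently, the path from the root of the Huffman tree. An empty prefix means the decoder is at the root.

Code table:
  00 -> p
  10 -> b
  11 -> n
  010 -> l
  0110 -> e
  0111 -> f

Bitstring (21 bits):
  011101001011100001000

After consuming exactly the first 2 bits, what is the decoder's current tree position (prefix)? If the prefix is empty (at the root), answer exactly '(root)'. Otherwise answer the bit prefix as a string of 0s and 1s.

Answer: 01

Derivation:
Bit 0: prefix='0' (no match yet)
Bit 1: prefix='01' (no match yet)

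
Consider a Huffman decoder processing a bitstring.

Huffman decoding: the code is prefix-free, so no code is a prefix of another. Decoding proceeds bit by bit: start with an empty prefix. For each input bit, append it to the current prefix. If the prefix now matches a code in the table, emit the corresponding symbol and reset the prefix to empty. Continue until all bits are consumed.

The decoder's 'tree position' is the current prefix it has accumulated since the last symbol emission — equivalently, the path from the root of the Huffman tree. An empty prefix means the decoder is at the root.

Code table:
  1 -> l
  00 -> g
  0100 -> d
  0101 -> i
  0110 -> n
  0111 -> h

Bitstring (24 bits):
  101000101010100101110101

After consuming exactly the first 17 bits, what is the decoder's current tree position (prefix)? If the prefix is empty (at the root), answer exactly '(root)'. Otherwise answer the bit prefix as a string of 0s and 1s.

Answer: 0

Derivation:
Bit 0: prefix='1' -> emit 'l', reset
Bit 1: prefix='0' (no match yet)
Bit 2: prefix='01' (no match yet)
Bit 3: prefix='010' (no match yet)
Bit 4: prefix='0100' -> emit 'd', reset
Bit 5: prefix='0' (no match yet)
Bit 6: prefix='01' (no match yet)
Bit 7: prefix='010' (no match yet)
Bit 8: prefix='0101' -> emit 'i', reset
Bit 9: prefix='0' (no match yet)
Bit 10: prefix='01' (no match yet)
Bit 11: prefix='010' (no match yet)
Bit 12: prefix='0101' -> emit 'i', reset
Bit 13: prefix='0' (no match yet)
Bit 14: prefix='00' -> emit 'g', reset
Bit 15: prefix='1' -> emit 'l', reset
Bit 16: prefix='0' (no match yet)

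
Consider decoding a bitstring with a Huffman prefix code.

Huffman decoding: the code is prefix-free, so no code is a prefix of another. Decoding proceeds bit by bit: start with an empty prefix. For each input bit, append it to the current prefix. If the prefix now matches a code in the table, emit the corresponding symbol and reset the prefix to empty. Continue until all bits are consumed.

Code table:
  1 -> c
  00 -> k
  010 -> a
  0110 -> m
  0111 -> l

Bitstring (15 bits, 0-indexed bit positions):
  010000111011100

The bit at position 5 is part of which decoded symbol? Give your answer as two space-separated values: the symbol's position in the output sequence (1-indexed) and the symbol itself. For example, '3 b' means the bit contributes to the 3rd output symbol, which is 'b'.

Bit 0: prefix='0' (no match yet)
Bit 1: prefix='01' (no match yet)
Bit 2: prefix='010' -> emit 'a', reset
Bit 3: prefix='0' (no match yet)
Bit 4: prefix='00' -> emit 'k', reset
Bit 5: prefix='0' (no match yet)
Bit 6: prefix='01' (no match yet)
Bit 7: prefix='011' (no match yet)
Bit 8: prefix='0111' -> emit 'l', reset
Bit 9: prefix='0' (no match yet)

Answer: 3 l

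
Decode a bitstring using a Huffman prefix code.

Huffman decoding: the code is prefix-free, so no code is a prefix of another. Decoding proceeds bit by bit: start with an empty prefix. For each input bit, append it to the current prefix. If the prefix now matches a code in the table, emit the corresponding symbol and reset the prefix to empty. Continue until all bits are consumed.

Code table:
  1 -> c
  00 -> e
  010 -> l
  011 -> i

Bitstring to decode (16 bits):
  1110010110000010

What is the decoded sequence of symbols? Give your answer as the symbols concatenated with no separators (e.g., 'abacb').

Answer: cccecieel

Derivation:
Bit 0: prefix='1' -> emit 'c', reset
Bit 1: prefix='1' -> emit 'c', reset
Bit 2: prefix='1' -> emit 'c', reset
Bit 3: prefix='0' (no match yet)
Bit 4: prefix='00' -> emit 'e', reset
Bit 5: prefix='1' -> emit 'c', reset
Bit 6: prefix='0' (no match yet)
Bit 7: prefix='01' (no match yet)
Bit 8: prefix='011' -> emit 'i', reset
Bit 9: prefix='0' (no match yet)
Bit 10: prefix='00' -> emit 'e', reset
Bit 11: prefix='0' (no match yet)
Bit 12: prefix='00' -> emit 'e', reset
Bit 13: prefix='0' (no match yet)
Bit 14: prefix='01' (no match yet)
Bit 15: prefix='010' -> emit 'l', reset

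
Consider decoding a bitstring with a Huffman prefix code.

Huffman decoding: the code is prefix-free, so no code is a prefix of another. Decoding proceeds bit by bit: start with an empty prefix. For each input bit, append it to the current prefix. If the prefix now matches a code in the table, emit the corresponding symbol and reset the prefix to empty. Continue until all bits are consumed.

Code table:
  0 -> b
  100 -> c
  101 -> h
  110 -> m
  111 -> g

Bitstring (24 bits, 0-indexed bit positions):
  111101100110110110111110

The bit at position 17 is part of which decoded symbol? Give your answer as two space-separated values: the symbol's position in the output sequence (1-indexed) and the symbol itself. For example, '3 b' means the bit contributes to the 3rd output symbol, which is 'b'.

Bit 0: prefix='1' (no match yet)
Bit 1: prefix='11' (no match yet)
Bit 2: prefix='111' -> emit 'g', reset
Bit 3: prefix='1' (no match yet)
Bit 4: prefix='10' (no match yet)
Bit 5: prefix='101' -> emit 'h', reset
Bit 6: prefix='1' (no match yet)
Bit 7: prefix='10' (no match yet)
Bit 8: prefix='100' -> emit 'c', reset
Bit 9: prefix='1' (no match yet)
Bit 10: prefix='11' (no match yet)
Bit 11: prefix='110' -> emit 'm', reset
Bit 12: prefix='1' (no match yet)
Bit 13: prefix='11' (no match yet)
Bit 14: prefix='110' -> emit 'm', reset
Bit 15: prefix='1' (no match yet)
Bit 16: prefix='11' (no match yet)
Bit 17: prefix='110' -> emit 'm', reset
Bit 18: prefix='1' (no match yet)
Bit 19: prefix='11' (no match yet)
Bit 20: prefix='111' -> emit 'g', reset
Bit 21: prefix='1' (no match yet)

Answer: 6 m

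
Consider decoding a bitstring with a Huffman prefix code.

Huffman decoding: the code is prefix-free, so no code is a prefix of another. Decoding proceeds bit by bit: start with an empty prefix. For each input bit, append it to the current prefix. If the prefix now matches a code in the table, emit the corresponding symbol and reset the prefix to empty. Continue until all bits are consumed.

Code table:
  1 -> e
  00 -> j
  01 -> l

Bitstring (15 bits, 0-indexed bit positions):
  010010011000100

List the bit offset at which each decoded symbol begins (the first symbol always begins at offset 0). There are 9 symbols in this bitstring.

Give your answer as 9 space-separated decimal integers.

Bit 0: prefix='0' (no match yet)
Bit 1: prefix='01' -> emit 'l', reset
Bit 2: prefix='0' (no match yet)
Bit 3: prefix='00' -> emit 'j', reset
Bit 4: prefix='1' -> emit 'e', reset
Bit 5: prefix='0' (no match yet)
Bit 6: prefix='00' -> emit 'j', reset
Bit 7: prefix='1' -> emit 'e', reset
Bit 8: prefix='1' -> emit 'e', reset
Bit 9: prefix='0' (no match yet)
Bit 10: prefix='00' -> emit 'j', reset
Bit 11: prefix='0' (no match yet)
Bit 12: prefix='01' -> emit 'l', reset
Bit 13: prefix='0' (no match yet)
Bit 14: prefix='00' -> emit 'j', reset

Answer: 0 2 4 5 7 8 9 11 13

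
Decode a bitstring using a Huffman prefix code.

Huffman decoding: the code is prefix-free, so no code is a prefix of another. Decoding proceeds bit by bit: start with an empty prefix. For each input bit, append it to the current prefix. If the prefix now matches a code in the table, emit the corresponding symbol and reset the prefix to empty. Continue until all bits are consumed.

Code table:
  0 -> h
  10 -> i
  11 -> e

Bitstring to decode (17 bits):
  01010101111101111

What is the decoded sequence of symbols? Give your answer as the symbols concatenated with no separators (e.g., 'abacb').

Bit 0: prefix='0' -> emit 'h', reset
Bit 1: prefix='1' (no match yet)
Bit 2: prefix='10' -> emit 'i', reset
Bit 3: prefix='1' (no match yet)
Bit 4: prefix='10' -> emit 'i', reset
Bit 5: prefix='1' (no match yet)
Bit 6: prefix='10' -> emit 'i', reset
Bit 7: prefix='1' (no match yet)
Bit 8: prefix='11' -> emit 'e', reset
Bit 9: prefix='1' (no match yet)
Bit 10: prefix='11' -> emit 'e', reset
Bit 11: prefix='1' (no match yet)
Bit 12: prefix='10' -> emit 'i', reset
Bit 13: prefix='1' (no match yet)
Bit 14: prefix='11' -> emit 'e', reset
Bit 15: prefix='1' (no match yet)
Bit 16: prefix='11' -> emit 'e', reset

Answer: hiiieeiee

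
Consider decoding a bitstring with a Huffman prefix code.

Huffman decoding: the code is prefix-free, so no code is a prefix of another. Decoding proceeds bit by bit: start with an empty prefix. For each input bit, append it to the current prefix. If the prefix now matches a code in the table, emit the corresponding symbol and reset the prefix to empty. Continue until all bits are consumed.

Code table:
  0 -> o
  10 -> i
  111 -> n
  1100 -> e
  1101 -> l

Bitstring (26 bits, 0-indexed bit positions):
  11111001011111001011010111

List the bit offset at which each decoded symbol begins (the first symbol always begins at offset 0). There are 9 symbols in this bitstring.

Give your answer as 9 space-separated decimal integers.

Answer: 0 3 7 9 12 16 18 22 23

Derivation:
Bit 0: prefix='1' (no match yet)
Bit 1: prefix='11' (no match yet)
Bit 2: prefix='111' -> emit 'n', reset
Bit 3: prefix='1' (no match yet)
Bit 4: prefix='11' (no match yet)
Bit 5: prefix='110' (no match yet)
Bit 6: prefix='1100' -> emit 'e', reset
Bit 7: prefix='1' (no match yet)
Bit 8: prefix='10' -> emit 'i', reset
Bit 9: prefix='1' (no match yet)
Bit 10: prefix='11' (no match yet)
Bit 11: prefix='111' -> emit 'n', reset
Bit 12: prefix='1' (no match yet)
Bit 13: prefix='11' (no match yet)
Bit 14: prefix='110' (no match yet)
Bit 15: prefix='1100' -> emit 'e', reset
Bit 16: prefix='1' (no match yet)
Bit 17: prefix='10' -> emit 'i', reset
Bit 18: prefix='1' (no match yet)
Bit 19: prefix='11' (no match yet)
Bit 20: prefix='110' (no match yet)
Bit 21: prefix='1101' -> emit 'l', reset
Bit 22: prefix='0' -> emit 'o', reset
Bit 23: prefix='1' (no match yet)
Bit 24: prefix='11' (no match yet)
Bit 25: prefix='111' -> emit 'n', reset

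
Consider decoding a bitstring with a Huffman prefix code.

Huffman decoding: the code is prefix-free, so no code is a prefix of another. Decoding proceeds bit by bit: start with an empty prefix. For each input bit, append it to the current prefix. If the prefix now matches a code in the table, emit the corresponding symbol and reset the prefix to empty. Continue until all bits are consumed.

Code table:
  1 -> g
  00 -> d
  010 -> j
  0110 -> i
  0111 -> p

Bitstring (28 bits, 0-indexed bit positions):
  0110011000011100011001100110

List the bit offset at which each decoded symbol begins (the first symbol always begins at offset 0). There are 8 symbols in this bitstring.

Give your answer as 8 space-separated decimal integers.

Bit 0: prefix='0' (no match yet)
Bit 1: prefix='01' (no match yet)
Bit 2: prefix='011' (no match yet)
Bit 3: prefix='0110' -> emit 'i', reset
Bit 4: prefix='0' (no match yet)
Bit 5: prefix='01' (no match yet)
Bit 6: prefix='011' (no match yet)
Bit 7: prefix='0110' -> emit 'i', reset
Bit 8: prefix='0' (no match yet)
Bit 9: prefix='00' -> emit 'd', reset
Bit 10: prefix='0' (no match yet)
Bit 11: prefix='01' (no match yet)
Bit 12: prefix='011' (no match yet)
Bit 13: prefix='0111' -> emit 'p', reset
Bit 14: prefix='0' (no match yet)
Bit 15: prefix='00' -> emit 'd', reset
Bit 16: prefix='0' (no match yet)
Bit 17: prefix='01' (no match yet)
Bit 18: prefix='011' (no match yet)
Bit 19: prefix='0110' -> emit 'i', reset
Bit 20: prefix='0' (no match yet)
Bit 21: prefix='01' (no match yet)
Bit 22: prefix='011' (no match yet)
Bit 23: prefix='0110' -> emit 'i', reset
Bit 24: prefix='0' (no match yet)
Bit 25: prefix='01' (no match yet)
Bit 26: prefix='011' (no match yet)
Bit 27: prefix='0110' -> emit 'i', reset

Answer: 0 4 8 10 14 16 20 24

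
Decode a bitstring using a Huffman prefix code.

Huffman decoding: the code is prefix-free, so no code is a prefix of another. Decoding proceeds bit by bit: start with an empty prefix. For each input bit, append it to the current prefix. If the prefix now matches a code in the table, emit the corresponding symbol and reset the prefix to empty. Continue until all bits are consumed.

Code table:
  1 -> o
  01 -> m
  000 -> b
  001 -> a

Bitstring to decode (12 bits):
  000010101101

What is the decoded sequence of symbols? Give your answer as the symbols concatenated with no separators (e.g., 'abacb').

Bit 0: prefix='0' (no match yet)
Bit 1: prefix='00' (no match yet)
Bit 2: prefix='000' -> emit 'b', reset
Bit 3: prefix='0' (no match yet)
Bit 4: prefix='01' -> emit 'm', reset
Bit 5: prefix='0' (no match yet)
Bit 6: prefix='01' -> emit 'm', reset
Bit 7: prefix='0' (no match yet)
Bit 8: prefix='01' -> emit 'm', reset
Bit 9: prefix='1' -> emit 'o', reset
Bit 10: prefix='0' (no match yet)
Bit 11: prefix='01' -> emit 'm', reset

Answer: bmmmom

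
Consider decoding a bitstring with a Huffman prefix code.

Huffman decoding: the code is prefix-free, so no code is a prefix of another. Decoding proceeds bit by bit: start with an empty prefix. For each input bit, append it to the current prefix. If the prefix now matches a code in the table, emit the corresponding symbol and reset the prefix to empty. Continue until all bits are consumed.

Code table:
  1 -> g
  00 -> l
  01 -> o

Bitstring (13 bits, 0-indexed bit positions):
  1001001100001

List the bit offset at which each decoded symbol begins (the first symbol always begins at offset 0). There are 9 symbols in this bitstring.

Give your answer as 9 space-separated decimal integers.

Answer: 0 1 3 4 6 7 8 10 12

Derivation:
Bit 0: prefix='1' -> emit 'g', reset
Bit 1: prefix='0' (no match yet)
Bit 2: prefix='00' -> emit 'l', reset
Bit 3: prefix='1' -> emit 'g', reset
Bit 4: prefix='0' (no match yet)
Bit 5: prefix='00' -> emit 'l', reset
Bit 6: prefix='1' -> emit 'g', reset
Bit 7: prefix='1' -> emit 'g', reset
Bit 8: prefix='0' (no match yet)
Bit 9: prefix='00' -> emit 'l', reset
Bit 10: prefix='0' (no match yet)
Bit 11: prefix='00' -> emit 'l', reset
Bit 12: prefix='1' -> emit 'g', reset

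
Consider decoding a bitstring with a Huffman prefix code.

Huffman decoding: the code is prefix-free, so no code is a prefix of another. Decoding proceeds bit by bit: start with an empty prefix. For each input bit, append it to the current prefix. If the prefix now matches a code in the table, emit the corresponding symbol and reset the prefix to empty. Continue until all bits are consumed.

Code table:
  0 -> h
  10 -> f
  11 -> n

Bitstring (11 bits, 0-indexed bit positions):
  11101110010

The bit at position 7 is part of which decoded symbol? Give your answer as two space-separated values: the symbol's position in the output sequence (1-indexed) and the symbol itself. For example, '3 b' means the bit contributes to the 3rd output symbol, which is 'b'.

Bit 0: prefix='1' (no match yet)
Bit 1: prefix='11' -> emit 'n', reset
Bit 2: prefix='1' (no match yet)
Bit 3: prefix='10' -> emit 'f', reset
Bit 4: prefix='1' (no match yet)
Bit 5: prefix='11' -> emit 'n', reset
Bit 6: prefix='1' (no match yet)
Bit 7: prefix='10' -> emit 'f', reset
Bit 8: prefix='0' -> emit 'h', reset
Bit 9: prefix='1' (no match yet)
Bit 10: prefix='10' -> emit 'f', reset

Answer: 4 f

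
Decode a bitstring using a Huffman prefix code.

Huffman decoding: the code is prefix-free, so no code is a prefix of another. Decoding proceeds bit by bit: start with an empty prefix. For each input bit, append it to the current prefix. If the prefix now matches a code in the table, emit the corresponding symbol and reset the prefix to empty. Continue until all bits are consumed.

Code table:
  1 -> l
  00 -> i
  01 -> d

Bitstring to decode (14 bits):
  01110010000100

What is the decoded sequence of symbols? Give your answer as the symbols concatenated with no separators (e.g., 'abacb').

Answer: dlliliili

Derivation:
Bit 0: prefix='0' (no match yet)
Bit 1: prefix='01' -> emit 'd', reset
Bit 2: prefix='1' -> emit 'l', reset
Bit 3: prefix='1' -> emit 'l', reset
Bit 4: prefix='0' (no match yet)
Bit 5: prefix='00' -> emit 'i', reset
Bit 6: prefix='1' -> emit 'l', reset
Bit 7: prefix='0' (no match yet)
Bit 8: prefix='00' -> emit 'i', reset
Bit 9: prefix='0' (no match yet)
Bit 10: prefix='00' -> emit 'i', reset
Bit 11: prefix='1' -> emit 'l', reset
Bit 12: prefix='0' (no match yet)
Bit 13: prefix='00' -> emit 'i', reset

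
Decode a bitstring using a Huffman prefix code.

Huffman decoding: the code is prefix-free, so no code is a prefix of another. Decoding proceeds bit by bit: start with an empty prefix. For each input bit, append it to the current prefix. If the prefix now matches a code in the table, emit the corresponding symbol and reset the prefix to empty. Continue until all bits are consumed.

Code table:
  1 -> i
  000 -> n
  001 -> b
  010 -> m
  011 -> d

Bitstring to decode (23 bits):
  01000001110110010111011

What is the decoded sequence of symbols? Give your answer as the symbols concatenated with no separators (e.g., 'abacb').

Bit 0: prefix='0' (no match yet)
Bit 1: prefix='01' (no match yet)
Bit 2: prefix='010' -> emit 'm', reset
Bit 3: prefix='0' (no match yet)
Bit 4: prefix='00' (no match yet)
Bit 5: prefix='000' -> emit 'n', reset
Bit 6: prefix='0' (no match yet)
Bit 7: prefix='01' (no match yet)
Bit 8: prefix='011' -> emit 'd', reset
Bit 9: prefix='1' -> emit 'i', reset
Bit 10: prefix='0' (no match yet)
Bit 11: prefix='01' (no match yet)
Bit 12: prefix='011' -> emit 'd', reset
Bit 13: prefix='0' (no match yet)
Bit 14: prefix='00' (no match yet)
Bit 15: prefix='001' -> emit 'b', reset
Bit 16: prefix='0' (no match yet)
Bit 17: prefix='01' (no match yet)
Bit 18: prefix='011' -> emit 'd', reset
Bit 19: prefix='1' -> emit 'i', reset
Bit 20: prefix='0' (no match yet)
Bit 21: prefix='01' (no match yet)
Bit 22: prefix='011' -> emit 'd', reset

Answer: mndidbdid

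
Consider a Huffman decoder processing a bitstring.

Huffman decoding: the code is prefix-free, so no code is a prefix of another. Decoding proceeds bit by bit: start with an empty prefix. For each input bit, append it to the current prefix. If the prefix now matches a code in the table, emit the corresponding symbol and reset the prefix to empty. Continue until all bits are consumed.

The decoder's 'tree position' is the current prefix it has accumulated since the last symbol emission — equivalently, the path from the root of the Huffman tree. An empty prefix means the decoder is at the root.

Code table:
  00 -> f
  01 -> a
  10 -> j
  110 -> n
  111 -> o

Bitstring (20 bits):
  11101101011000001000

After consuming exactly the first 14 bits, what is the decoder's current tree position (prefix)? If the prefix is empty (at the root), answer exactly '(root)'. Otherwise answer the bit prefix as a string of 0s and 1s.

Bit 0: prefix='1' (no match yet)
Bit 1: prefix='11' (no match yet)
Bit 2: prefix='111' -> emit 'o', reset
Bit 3: prefix='0' (no match yet)
Bit 4: prefix='01' -> emit 'a', reset
Bit 5: prefix='1' (no match yet)
Bit 6: prefix='10' -> emit 'j', reset
Bit 7: prefix='1' (no match yet)
Bit 8: prefix='10' -> emit 'j', reset
Bit 9: prefix='1' (no match yet)
Bit 10: prefix='11' (no match yet)
Bit 11: prefix='110' -> emit 'n', reset
Bit 12: prefix='0' (no match yet)
Bit 13: prefix='00' -> emit 'f', reset

Answer: (root)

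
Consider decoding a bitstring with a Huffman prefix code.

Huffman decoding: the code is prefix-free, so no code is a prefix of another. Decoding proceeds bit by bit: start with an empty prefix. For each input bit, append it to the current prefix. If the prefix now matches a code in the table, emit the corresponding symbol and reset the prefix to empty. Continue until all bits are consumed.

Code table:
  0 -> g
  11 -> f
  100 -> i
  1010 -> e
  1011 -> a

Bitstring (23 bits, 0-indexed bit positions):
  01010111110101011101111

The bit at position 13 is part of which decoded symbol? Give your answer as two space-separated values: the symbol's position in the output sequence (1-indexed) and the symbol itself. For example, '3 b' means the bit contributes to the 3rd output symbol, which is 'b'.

Answer: 6 a

Derivation:
Bit 0: prefix='0' -> emit 'g', reset
Bit 1: prefix='1' (no match yet)
Bit 2: prefix='10' (no match yet)
Bit 3: prefix='101' (no match yet)
Bit 4: prefix='1010' -> emit 'e', reset
Bit 5: prefix='1' (no match yet)
Bit 6: prefix='11' -> emit 'f', reset
Bit 7: prefix='1' (no match yet)
Bit 8: prefix='11' -> emit 'f', reset
Bit 9: prefix='1' (no match yet)
Bit 10: prefix='10' (no match yet)
Bit 11: prefix='101' (no match yet)
Bit 12: prefix='1010' -> emit 'e', reset
Bit 13: prefix='1' (no match yet)
Bit 14: prefix='10' (no match yet)
Bit 15: prefix='101' (no match yet)
Bit 16: prefix='1011' -> emit 'a', reset
Bit 17: prefix='1' (no match yet)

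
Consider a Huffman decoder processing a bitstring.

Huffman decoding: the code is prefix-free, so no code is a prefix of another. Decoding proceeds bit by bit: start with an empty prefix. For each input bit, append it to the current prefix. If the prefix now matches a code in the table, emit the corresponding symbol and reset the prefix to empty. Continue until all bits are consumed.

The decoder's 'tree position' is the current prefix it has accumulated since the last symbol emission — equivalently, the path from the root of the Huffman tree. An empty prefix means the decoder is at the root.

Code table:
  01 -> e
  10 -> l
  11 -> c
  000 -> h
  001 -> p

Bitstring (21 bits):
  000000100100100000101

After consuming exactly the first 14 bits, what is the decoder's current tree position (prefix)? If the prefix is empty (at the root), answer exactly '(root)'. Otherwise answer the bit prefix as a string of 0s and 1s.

Answer: 0

Derivation:
Bit 0: prefix='0' (no match yet)
Bit 1: prefix='00' (no match yet)
Bit 2: prefix='000' -> emit 'h', reset
Bit 3: prefix='0' (no match yet)
Bit 4: prefix='00' (no match yet)
Bit 5: prefix='000' -> emit 'h', reset
Bit 6: prefix='1' (no match yet)
Bit 7: prefix='10' -> emit 'l', reset
Bit 8: prefix='0' (no match yet)
Bit 9: prefix='01' -> emit 'e', reset
Bit 10: prefix='0' (no match yet)
Bit 11: prefix='00' (no match yet)
Bit 12: prefix='001' -> emit 'p', reset
Bit 13: prefix='0' (no match yet)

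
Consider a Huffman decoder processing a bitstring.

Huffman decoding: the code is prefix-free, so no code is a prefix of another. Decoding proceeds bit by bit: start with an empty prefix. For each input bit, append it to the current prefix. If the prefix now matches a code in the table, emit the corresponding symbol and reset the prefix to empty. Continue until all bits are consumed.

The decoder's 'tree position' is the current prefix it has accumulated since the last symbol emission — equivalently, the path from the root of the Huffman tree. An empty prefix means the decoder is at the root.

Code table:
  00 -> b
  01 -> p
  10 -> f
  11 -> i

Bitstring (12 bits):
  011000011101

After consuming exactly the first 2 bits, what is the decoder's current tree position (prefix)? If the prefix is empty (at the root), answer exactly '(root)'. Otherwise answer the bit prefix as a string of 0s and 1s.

Answer: (root)

Derivation:
Bit 0: prefix='0' (no match yet)
Bit 1: prefix='01' -> emit 'p', reset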